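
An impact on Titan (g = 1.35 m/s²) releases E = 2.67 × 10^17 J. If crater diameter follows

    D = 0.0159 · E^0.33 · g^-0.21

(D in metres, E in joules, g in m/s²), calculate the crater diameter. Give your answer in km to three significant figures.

E^0.33 = (2.67 × 10^17)^0.33 = 5.633 × 10^5
g^-0.21 = 1.35^-0.21 = 0.9389
D = 0.0159 × 5.633 × 10^5 × 0.9389 = 8409 m
   = 8.409 km

D ≈ 8.41 km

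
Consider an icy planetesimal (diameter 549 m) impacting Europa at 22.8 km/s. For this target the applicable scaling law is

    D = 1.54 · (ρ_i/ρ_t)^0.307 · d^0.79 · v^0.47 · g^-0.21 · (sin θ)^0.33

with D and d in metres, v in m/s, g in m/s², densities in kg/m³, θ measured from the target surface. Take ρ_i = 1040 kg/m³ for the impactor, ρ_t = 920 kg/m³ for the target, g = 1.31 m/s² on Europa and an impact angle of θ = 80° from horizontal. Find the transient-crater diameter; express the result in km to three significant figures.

In SI units: v = 22800 m/s.
(ρ_i/ρ_t)^0.307 = (1040/920)^0.307 = 1.038
d^0.79 = 549^0.79 = 146.0
v^0.47 = 22800^0.47 = 111.7
g^-0.21 = 1.31^-0.21 = 0.9449
(sin 80°)^0.33 = 0.9848^0.33 = 0.9950
D = 1.54 × 1.038 × 146.0 × 111.7 × 0.9449 × 0.9950 = 24509 m
   = 24.51 km

D ≈ 24.5 km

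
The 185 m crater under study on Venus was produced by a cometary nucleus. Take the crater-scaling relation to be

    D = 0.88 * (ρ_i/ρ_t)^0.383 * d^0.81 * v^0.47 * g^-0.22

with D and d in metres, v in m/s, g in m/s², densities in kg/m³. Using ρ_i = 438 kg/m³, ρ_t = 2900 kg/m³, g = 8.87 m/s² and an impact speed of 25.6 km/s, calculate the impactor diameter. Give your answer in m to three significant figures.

Rearranging for d: d = [D / (0.88 · (438/2900)^0.383 · 25600^0.47 · 8.87^-0.22)]^(1/0.81).
(438/2900)^0.383 = 0.4848
25600^0.47 = 118.0
8.87^-0.22 = 0.6187
Denominator = 0.88 × 0.4848 × 118.0 × 0.6187 = 31.15
D / 31.15 = 185 / 31.15 = 5.939
d = 5.939^(1/0.81) = 5.939^1.2346 = 9.020 m

d ≈ 9.02 m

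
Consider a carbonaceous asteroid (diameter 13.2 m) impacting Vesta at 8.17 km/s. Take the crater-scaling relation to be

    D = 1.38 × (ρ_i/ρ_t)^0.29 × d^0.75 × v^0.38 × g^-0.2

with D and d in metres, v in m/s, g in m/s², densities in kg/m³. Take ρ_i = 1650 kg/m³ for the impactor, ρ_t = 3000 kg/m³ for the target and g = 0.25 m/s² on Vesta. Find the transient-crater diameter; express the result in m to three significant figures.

In SI units: v = 8170 m/s.
(ρ_i/ρ_t)^0.29 = (1650/3000)^0.29 = 0.8408
d^0.75 = 13.2^0.75 = 6.925
v^0.38 = 8170^0.38 = 30.67
g^-0.2 = 0.25^-0.2 = 1.320
D = 1.38 × 0.8408 × 6.925 × 30.67 × 1.320 = 325.3 m

D ≈ 325 m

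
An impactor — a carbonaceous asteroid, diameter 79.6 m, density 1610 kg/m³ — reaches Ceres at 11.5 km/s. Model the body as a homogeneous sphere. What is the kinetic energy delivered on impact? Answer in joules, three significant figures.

E ≈ 2.81 × 10^16 J

v = 11500 m/s.
Mass m = (π/6) ρ d³ = (π/6) × 1610 × (79.6)³ = 4.252 × 10^8 kg
E = ½ m v² = 0.5 × 4.252 × 10^8 × (11500)² = 2.812 × 10^16 J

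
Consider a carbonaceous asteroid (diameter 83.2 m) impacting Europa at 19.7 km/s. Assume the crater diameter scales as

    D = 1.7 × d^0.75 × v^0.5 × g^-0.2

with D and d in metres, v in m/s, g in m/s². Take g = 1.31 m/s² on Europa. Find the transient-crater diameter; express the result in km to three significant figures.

D ≈ 6.23 km

In SI units: v = 19700 m/s.
d^0.75 = 83.2^0.75 = 27.55
v^0.5 = 19700^0.5 = 140.4
g^-0.2 = 1.31^-0.2 = 0.9474
D = 1.7 × 27.55 × 140.4 × 0.9474 = 6230 m
   = 6.230 km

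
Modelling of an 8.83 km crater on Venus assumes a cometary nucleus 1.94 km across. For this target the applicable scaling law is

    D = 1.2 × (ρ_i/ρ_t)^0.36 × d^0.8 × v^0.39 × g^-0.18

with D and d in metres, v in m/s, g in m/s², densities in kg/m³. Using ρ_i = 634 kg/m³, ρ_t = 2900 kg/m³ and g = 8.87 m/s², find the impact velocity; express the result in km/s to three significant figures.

Rearranging for v: v = [D / (1.2 · (634/2900)^0.36 · 1940^0.8 · 8.87^-0.18)]^(1/0.39).
D = 8830 m.
(634/2900)^0.36 = 0.5785
1940^0.8 = 426.8
8.87^-0.18 = 0.6751
Denominator = 1.2 × 0.5785 × 426.8 × 0.6751 = 200.0
D / 200.0 = 8830 / 200.0 = 44.15
v = 44.15^(1/0.39) = 44.15^2.5641 = 16511 m/s

v ≈ 16.5 km/s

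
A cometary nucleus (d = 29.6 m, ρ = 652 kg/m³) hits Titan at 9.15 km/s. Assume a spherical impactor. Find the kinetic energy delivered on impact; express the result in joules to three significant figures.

E ≈ 3.71 × 10^14 J

v = 9150 m/s.
Mass m = (π/6) ρ d³ = (π/6) × 652 × (29.6)³ = 8.854 × 10^6 kg
E = ½ m v² = 0.5 × 8.854 × 10^6 × (9150)² = 3.706 × 10^14 J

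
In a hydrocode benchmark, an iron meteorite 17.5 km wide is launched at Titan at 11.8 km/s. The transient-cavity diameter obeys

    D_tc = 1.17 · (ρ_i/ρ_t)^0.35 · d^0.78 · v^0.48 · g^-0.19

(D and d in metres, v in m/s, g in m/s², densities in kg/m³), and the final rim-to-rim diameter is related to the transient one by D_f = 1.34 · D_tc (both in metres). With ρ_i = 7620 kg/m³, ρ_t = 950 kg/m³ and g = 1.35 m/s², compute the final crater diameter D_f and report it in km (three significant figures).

In SI: d = 17500 m, v = 11800 m/s.
(ρ_i/ρ_t)^0.35 = (7620/950)^0.35 = 2.072
d^0.78 = 17500^0.78 = 2040
v^0.48 = 11800^0.48 = 90.05
g^-0.19 = 1.35^-0.19 = 0.9446
D_tc = 1.17 × 2.072 × 2040 × 90.05 × 0.9446 = 4.207 × 10^5 m
D_f = 1.34 × 4.207 × 10^5 = 5.637 × 10^5 m
     = 563.7 km

D_f ≈ 564 km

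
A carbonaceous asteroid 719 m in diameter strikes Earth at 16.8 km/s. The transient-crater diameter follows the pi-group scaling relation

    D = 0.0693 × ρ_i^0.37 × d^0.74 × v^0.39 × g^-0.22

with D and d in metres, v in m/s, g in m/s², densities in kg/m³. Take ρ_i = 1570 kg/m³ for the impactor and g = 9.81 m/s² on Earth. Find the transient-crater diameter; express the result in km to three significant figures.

In SI units: v = 16800 m/s.
ρ_i^0.37 = 1570^0.37 = 15.22
d^0.74 = 719^0.74 = 130.0
v^0.39 = 16800^0.39 = 44.45
g^-0.22 = 9.81^-0.22 = 0.6051
D = 0.0693 × 15.22 × 130.0 × 44.45 × 0.6051 = 3688 m
   = 3.688 km

D ≈ 3.69 km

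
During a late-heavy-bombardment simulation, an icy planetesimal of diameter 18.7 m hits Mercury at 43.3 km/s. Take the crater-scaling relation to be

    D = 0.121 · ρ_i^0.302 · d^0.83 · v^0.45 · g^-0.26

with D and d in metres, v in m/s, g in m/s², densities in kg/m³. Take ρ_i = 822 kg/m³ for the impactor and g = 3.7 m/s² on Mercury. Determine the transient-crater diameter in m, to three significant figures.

In SI units: v = 43300 m/s.
ρ_i^0.302 = 822^0.302 = 7.591
d^0.83 = 18.7^0.83 = 11.37
v^0.45 = 43300^0.45 = 122.0
g^-0.26 = 3.7^-0.26 = 0.7117
D = 0.121 × 7.591 × 11.37 × 122.0 × 0.7117 = 906.8 m

D ≈ 907 m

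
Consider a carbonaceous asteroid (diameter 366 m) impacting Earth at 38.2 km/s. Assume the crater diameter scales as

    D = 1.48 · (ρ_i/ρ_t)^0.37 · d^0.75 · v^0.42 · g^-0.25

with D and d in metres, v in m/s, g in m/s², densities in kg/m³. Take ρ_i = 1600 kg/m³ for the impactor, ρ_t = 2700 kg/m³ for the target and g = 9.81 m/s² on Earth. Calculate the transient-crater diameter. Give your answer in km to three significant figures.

In SI units: v = 38200 m/s.
(ρ_i/ρ_t)^0.37 = (1600/2700)^0.37 = 0.8240
d^0.75 = 366^0.75 = 83.68
v^0.42 = 38200^0.42 = 84.04
g^-0.25 = 9.81^-0.25 = 0.5650
D = 1.48 × 0.8240 × 83.68 × 84.04 × 0.5650 = 4846 m
   = 4.846 km

D ≈ 4.85 km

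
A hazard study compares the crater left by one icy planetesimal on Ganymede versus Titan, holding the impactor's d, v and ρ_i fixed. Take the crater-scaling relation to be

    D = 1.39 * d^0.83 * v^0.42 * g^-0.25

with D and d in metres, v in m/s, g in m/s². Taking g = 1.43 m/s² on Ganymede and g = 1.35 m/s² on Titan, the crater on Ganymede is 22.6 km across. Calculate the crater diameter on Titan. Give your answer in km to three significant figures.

All impactor-dependent factors cancel in the ratio, leaving D_Titan/D_Ganymede = (g_Titan/g_Ganymede)^-0.25.
(1.35/1.43)^-0.25 = 0.9441^-0.25 = 1.014
D_Titan = 1.014 × 22.6 km = 22.9 km

D ≈ 22.9 km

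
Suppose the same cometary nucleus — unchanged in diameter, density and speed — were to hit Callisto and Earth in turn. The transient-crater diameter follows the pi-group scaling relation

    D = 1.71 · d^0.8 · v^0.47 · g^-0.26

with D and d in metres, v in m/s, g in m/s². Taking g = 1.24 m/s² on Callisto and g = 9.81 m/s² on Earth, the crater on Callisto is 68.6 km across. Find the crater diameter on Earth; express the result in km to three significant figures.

D ≈ 40.1 km

All impactor-dependent factors cancel in the ratio, leaving D_Earth/D_Callisto = (g_Earth/g_Callisto)^-0.26.
(9.81/1.24)^-0.26 = 7.911^-0.26 = 0.5841
D_Earth = 0.5841 × 68.6 km = 40.1 km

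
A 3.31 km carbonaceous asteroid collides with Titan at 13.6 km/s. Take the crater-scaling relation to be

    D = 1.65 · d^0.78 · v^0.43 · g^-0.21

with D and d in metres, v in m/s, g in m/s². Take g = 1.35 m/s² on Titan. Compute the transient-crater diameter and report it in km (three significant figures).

In SI units: d = 3310 m, v = 13600 m/s.
d^0.78 = 3310^0.78 = 556.5
v^0.43 = 13600^0.43 = 59.90
g^-0.21 = 1.35^-0.21 = 0.9389
D = 1.65 × 556.5 × 59.90 × 0.9389 = 51641 m
   = 51.64 km

D ≈ 51.6 km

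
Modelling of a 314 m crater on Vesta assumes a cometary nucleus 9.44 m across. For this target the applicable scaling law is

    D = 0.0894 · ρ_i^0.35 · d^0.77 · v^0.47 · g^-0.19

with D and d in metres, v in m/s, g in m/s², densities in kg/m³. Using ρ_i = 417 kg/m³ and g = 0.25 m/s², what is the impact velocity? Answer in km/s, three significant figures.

v ≈ 5.65 km/s

Rearranging for v: v = [D / (0.0894 · 417^0.35 · 9.44^0.77 · 0.25^-0.19)]^(1/0.47).
417^0.35 = 8.261
9.44^0.77 = 5.633
0.25^-0.19 = 1.301
Denominator = 0.0894 × 8.261 × 5.633 × 1.301 = 5.412
D / 5.412 = 314 / 5.412 = 58.02
v = 58.02^(1/0.47) = 58.02^2.1277 = 5654 m/s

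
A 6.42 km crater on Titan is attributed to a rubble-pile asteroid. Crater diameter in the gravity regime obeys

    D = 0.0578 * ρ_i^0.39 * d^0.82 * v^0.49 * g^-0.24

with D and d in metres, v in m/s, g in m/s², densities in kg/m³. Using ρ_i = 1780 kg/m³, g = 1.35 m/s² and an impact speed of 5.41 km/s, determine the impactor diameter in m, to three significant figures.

Rearranging for d: d = [D / (0.0578 · 1780^0.39 · 5410^0.49 · 1.35^-0.24)]^(1/0.82).
D = 6420 m.
1780^0.39 = 18.52
5410^0.49 = 67.49
1.35^-0.24 = 0.9305
Denominator = 0.0578 × 18.52 × 67.49 × 0.9305 = 67.22
D / 67.22 = 6420 / 67.22 = 95.51
d = 95.51^(1/0.82) = 95.51^1.2195 = 259.8 m

d ≈ 260 m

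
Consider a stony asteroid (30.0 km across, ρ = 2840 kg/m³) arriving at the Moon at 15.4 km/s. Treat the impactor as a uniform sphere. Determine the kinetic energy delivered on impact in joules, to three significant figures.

d = 30000 m; v = 15400 m/s.
Mass m = (π/6) ρ d³ = (π/6) × 2840 × (30000)³ = 4.015 × 10^16 kg
E = ½ m v² = 0.5 × 4.015 × 10^16 × (15400)² = 4.761 × 10^24 J

E ≈ 4.76 × 10^24 J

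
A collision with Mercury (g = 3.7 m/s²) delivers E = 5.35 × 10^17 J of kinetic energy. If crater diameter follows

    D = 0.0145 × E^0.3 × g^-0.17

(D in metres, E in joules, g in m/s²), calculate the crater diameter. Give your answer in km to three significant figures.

D ≈ 2.42 km

E^0.3 = (5.35 × 10^17)^0.3 = 2.082 × 10^5
g^-0.17 = 3.7^-0.17 = 0.8006
D = 0.0145 × 2.082 × 10^5 × 0.8006 = 2417 m
   = 2.417 km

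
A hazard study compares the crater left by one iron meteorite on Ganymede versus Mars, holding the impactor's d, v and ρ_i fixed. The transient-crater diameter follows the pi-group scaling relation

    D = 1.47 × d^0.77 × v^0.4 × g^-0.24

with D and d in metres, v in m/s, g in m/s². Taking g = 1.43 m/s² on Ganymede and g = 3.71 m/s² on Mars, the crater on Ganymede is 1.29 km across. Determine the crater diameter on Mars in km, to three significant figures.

D ≈ 1.03 km

All impactor-dependent factors cancel in the ratio, leaving D_Mars/D_Ganymede = (g_Mars/g_Ganymede)^-0.24.
(3.71/1.43)^-0.24 = 2.594^-0.24 = 0.7955
D_Mars = 0.7955 × 1.29 km = 1.03 km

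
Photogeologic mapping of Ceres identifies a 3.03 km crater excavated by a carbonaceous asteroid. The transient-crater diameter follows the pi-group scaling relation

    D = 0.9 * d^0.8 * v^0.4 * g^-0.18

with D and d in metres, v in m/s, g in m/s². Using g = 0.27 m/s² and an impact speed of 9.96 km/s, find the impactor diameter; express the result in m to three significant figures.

d ≈ 191 m

Rearranging for d: d = [D / (0.9 · 9960^0.4 · 0.27^-0.18)]^(1/0.8).
D = 3030 m.
9960^0.4 = 39.75
0.27^-0.18 = 1.266
Denominator = 0.9 × 39.75 × 1.266 = 45.29
D / 45.29 = 3030 / 45.29 = 66.90
d = 66.90^(1/0.8) = 66.90^1.25 = 191.3 m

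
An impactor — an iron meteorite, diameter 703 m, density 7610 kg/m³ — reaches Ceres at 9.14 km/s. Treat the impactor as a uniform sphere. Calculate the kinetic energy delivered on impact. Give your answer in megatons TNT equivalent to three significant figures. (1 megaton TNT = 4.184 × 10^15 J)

v = 9140 m/s.
Mass m = (π/6) ρ d³ = (π/6) × 7610 × (703)³ = 1.384 × 10^12 kg
E = ½ m v² = 0.5 × 1.384 × 10^12 × (9140)² = 5.781 × 10^19 J
   = 5.781 × 10^19 / 4.184×10^15 = 13817 Mt

E ≈ 13800 Mt TNT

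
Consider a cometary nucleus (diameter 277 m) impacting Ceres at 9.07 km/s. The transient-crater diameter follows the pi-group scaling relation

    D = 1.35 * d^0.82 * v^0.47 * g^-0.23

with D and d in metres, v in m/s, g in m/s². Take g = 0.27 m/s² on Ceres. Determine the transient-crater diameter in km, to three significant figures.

D ≈ 13.3 km

In SI units: v = 9070 m/s.
d^0.82 = 277^0.82 = 100.7
v^0.47 = 9070^0.47 = 72.46
g^-0.23 = 0.27^-0.23 = 1.351
D = 1.35 × 100.7 × 72.46 × 1.351 = 13308 m
   = 13.31 km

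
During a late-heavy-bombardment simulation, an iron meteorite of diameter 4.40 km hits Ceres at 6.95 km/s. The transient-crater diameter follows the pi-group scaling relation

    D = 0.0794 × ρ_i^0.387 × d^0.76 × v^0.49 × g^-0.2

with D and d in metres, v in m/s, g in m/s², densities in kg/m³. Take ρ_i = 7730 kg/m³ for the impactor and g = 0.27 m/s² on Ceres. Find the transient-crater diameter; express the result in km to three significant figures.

D ≈ 148 km

In SI units: d = 4400 m, v = 6950 m/s.
ρ_i^0.387 = 7730^0.387 = 31.97
d^0.76 = 4400^0.76 = 587.5
v^0.49 = 6950^0.49 = 76.31
g^-0.2 = 0.27^-0.2 = 1.299
D = 0.0794 × 31.97 × 587.5 × 76.31 × 1.299 = 1.478 × 10^5 m
   = 147.8 km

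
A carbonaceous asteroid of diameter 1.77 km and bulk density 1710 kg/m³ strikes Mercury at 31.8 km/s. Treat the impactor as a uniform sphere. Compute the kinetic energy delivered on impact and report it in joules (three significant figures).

d = 1770 m; v = 31800 m/s.
Mass m = (π/6) ρ d³ = (π/6) × 1710 × (1770)³ = 4.965 × 10^12 kg
E = ½ m v² = 0.5 × 4.965 × 10^12 × (31800)² = 2.510 × 10^21 J

E ≈ 2.51 × 10^21 J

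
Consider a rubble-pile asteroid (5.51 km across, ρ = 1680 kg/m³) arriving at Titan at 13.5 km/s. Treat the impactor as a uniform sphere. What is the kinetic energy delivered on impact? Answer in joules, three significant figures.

E ≈ 1.34 × 10^22 J

d = 5510 m; v = 13500 m/s.
Mass m = (π/6) ρ d³ = (π/6) × 1680 × (5510)³ = 1.472 × 10^14 kg
E = ½ m v² = 0.5 × 1.472 × 10^14 × (13500)² = 1.341 × 10^22 J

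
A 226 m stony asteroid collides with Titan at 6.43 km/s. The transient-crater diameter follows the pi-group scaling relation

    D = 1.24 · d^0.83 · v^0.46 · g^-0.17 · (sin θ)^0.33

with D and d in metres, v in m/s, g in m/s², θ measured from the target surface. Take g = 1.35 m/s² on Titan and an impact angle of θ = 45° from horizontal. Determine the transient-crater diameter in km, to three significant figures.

D ≈ 5.34 km

In SI units: v = 6430 m/s.
d^0.83 = 226^0.83 = 89.93
v^0.46 = 6430^0.46 = 56.46
g^-0.17 = 1.35^-0.17 = 0.9503
(sin 45°)^0.33 = 0.7071^0.33 = 0.8919
D = 1.24 × 89.93 × 56.46 × 0.9503 × 0.8919 = 5336 m
   = 5.336 km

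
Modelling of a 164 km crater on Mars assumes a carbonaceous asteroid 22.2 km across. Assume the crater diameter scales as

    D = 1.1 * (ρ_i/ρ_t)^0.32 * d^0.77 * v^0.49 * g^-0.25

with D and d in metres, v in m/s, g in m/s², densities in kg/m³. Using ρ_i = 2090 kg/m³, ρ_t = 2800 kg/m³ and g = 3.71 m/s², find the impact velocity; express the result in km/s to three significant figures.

v ≈ 12.6 km/s

Rearranging for v: v = [D / (1.1 · (2090/2800)^0.32 · 22200^0.77 · 3.71^-0.25)]^(1/0.49).
D = 164000 m.
(2090/2800)^0.32 = 0.9107
22200^0.77 = 2222
3.71^-0.25 = 0.7205
Denominator = 1.1 × 0.9107 × 2222 × 0.7205 = 1604
D / 1604 = 164000 / 1604 = 102.2
v = 102.2^(1/0.49) = 102.2^2.0408 = 12615 m/s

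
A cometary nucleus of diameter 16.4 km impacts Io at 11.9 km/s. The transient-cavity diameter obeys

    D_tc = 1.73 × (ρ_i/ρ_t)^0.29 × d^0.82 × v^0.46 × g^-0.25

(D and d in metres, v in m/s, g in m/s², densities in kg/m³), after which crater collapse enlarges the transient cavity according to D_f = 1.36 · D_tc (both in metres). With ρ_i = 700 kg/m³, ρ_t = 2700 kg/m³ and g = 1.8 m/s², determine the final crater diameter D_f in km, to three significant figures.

In SI: d = 16400 m, v = 11900 m/s.
(ρ_i/ρ_t)^0.29 = (700/2700)^0.29 = 0.6761
d^0.82 = 16400^0.82 = 2859
v^0.46 = 11900^0.46 = 74.95
g^-0.25 = 1.8^-0.25 = 0.8633
D_tc = 1.73 × 0.6761 × 2859 × 74.95 × 0.8633 = 2.164 × 10^5 m
D_f = 1.36 × 2.164 × 10^5 = 2.943 × 10^5 m
     = 294.3 km

D_f ≈ 294 km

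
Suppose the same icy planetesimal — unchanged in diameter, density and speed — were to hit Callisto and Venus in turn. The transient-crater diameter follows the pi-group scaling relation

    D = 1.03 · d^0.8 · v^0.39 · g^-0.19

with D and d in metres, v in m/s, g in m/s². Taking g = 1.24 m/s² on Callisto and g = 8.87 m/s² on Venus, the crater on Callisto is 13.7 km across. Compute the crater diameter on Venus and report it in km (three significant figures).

D ≈ 9.43 km

All impactor-dependent factors cancel in the ratio, leaving D_Venus/D_Callisto = (g_Venus/g_Callisto)^-0.19.
(8.87/1.24)^-0.19 = 7.153^-0.19 = 0.6881
D_Venus = 0.6881 × 13.7 km = 9.43 km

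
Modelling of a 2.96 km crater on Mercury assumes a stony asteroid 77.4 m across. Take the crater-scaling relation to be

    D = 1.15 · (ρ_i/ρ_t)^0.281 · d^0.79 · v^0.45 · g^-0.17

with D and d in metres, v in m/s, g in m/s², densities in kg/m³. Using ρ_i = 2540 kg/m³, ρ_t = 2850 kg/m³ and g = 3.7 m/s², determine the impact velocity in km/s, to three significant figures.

v ≈ 32.3 km/s

Rearranging for v: v = [D / (1.15 · (2540/2850)^0.281 · 77.4^0.79 · 3.7^-0.17)]^(1/0.45).
D = 2960 m.
(2540/2850)^0.281 = 0.9682
77.4^0.79 = 31.05
3.7^-0.17 = 0.8006
Denominator = 1.15 × 0.9682 × 31.05 × 0.8006 = 27.68
D / 27.68 = 2960 / 27.68 = 106.9
v = 106.9^(1/0.45) = 106.9^2.2222 = 32270 m/s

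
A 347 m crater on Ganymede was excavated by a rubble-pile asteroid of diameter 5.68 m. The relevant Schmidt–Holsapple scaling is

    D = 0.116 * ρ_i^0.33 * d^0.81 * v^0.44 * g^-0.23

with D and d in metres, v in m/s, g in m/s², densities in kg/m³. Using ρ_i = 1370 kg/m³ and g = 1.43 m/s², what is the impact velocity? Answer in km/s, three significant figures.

v ≈ 17.4 km/s

Rearranging for v: v = [D / (0.116 · 1370^0.33 · 5.68^0.81 · 1.43^-0.23)]^(1/0.44).
1370^0.33 = 10.84
5.68^0.81 = 4.083
1.43^-0.23 = 0.9210
Denominator = 0.116 × 10.84 × 4.083 × 0.9210 = 4.729
D / 4.729 = 347 / 4.729 = 73.38
v = 73.38^(1/0.44) = 73.38^2.2727 = 17374 m/s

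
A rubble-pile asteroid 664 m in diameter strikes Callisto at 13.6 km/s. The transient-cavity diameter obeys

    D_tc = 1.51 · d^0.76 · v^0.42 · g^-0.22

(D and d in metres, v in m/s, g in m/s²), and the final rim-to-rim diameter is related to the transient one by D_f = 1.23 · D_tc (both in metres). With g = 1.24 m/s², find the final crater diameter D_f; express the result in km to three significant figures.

D_f ≈ 13.5 km

v = 13600 m/s.
d^0.76 = 664^0.76 = 139.6
v^0.42 = 13600^0.42 = 54.46
g^-0.22 = 1.24^-0.22 = 0.9538
D_tc = 1.51 × 139.6 × 54.46 × 0.9538 = 10950 m
D_f = 1.23 × 10950 = 13468 m
     = 13.47 km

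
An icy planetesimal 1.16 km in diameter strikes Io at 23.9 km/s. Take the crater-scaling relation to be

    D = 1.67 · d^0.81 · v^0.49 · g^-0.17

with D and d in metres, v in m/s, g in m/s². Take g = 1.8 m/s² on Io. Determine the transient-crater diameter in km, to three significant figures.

D ≈ 64.1 km

In SI units: d = 1160 m, v = 23900 m/s.
d^0.81 = 1160^0.81 = 303.5
v^0.49 = 23900^0.49 = 139.8
g^-0.17 = 1.8^-0.17 = 0.9049
D = 1.67 × 303.5 × 139.8 × 0.9049 = 64118 m
   = 64.12 km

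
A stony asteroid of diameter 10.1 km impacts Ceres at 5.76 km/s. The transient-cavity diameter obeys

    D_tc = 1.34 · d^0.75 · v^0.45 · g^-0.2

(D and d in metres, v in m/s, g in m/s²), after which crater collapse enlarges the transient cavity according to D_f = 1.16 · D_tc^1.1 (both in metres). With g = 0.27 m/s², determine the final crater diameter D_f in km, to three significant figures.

D_f ≈ 312 km

In SI: d = 10100 m, v = 5760 m/s.
d^0.75 = 10100^0.75 = 1007
v^0.45 = 5760^0.45 = 49.23
g^-0.2 = 0.27^-0.2 = 1.299
D_tc = 1.34 × 1007 × 49.23 × 1.299 = 86290 m
D_f = 1.16 × (86290)^1.1 = 3.119 × 10^5 m
     = 311.9 km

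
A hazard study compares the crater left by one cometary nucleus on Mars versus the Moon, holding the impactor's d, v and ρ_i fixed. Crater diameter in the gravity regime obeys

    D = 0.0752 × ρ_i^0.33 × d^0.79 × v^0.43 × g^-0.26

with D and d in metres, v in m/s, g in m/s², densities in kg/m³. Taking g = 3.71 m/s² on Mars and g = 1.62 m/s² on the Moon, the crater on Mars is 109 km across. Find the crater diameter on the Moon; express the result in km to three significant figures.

D ≈ 135 km

All impactor-dependent factors cancel in the ratio, leaving D_Moon/D_Mars = (g_Moon/g_Mars)^-0.26.
(1.62/3.71)^-0.26 = 0.4367^-0.26 = 1.240
D_Moon = 1.240 × 109 km = 135 km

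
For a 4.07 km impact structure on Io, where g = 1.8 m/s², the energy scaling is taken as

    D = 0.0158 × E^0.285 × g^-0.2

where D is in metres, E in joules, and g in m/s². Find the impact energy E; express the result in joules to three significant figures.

E ≈ 1.46 × 10^19 J

Rearranging: E = [D / (0.0158 · g^-0.2)]^(1/0.285).
D = 4070 m.
g^-0.2 = 1.8^-0.2 = 0.8891
D / (0.0158 × 0.8891) = 4070 / (0.01405) = 2.897 × 10^5
E = (2.897 × 10^5)^3.5088 = 1.462 × 10^19 J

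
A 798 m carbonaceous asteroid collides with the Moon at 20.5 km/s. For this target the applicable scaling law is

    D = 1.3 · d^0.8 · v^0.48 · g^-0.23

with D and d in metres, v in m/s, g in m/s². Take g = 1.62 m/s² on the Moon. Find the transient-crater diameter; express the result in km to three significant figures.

In SI units: v = 20500 m/s.
d^0.8 = 798^0.8 = 209.7
v^0.48 = 20500^0.48 = 117.4
g^-0.23 = 1.62^-0.23 = 0.8950
D = 1.3 × 209.7 × 117.4 × 0.8950 = 28644 m
   = 28.64 km

D ≈ 28.6 km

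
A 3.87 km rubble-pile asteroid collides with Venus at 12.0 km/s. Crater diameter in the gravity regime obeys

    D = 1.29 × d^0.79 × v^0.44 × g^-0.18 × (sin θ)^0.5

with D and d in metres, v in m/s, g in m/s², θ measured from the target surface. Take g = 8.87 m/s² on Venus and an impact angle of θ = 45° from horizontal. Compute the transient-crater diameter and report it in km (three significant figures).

In SI units: d = 3870 m, v = 12000 m/s.
d^0.79 = 3870^0.79 = 682.8
v^0.44 = 12000^0.44 = 62.35
g^-0.18 = 8.87^-0.18 = 0.6751
(sin 45°)^0.5 = 0.7071^0.5 = 0.8409
D = 1.29 × 682.8 × 62.35 × 0.6751 × 0.8409 = 31177 m
   = 31.18 km

D ≈ 31.2 km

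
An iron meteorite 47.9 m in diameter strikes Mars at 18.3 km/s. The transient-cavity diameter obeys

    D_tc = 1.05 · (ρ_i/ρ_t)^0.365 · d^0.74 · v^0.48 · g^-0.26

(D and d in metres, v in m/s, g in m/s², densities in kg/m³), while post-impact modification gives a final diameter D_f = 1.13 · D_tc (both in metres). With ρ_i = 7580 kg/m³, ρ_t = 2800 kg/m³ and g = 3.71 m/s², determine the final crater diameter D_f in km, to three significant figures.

D_f ≈ 2.36 km

v = 18300 m/s.
(ρ_i/ρ_t)^0.365 = (7580/2800)^0.365 = 1.438
d^0.74 = 47.9^0.74 = 17.52
v^0.48 = 18300^0.48 = 111.2
g^-0.26 = 3.71^-0.26 = 0.7112
D_tc = 1.05 × 1.438 × 17.52 × 111.2 × 0.7112 = 2092 m
D_f = 1.13 × 2092 = 2364 m
     = 2.364 km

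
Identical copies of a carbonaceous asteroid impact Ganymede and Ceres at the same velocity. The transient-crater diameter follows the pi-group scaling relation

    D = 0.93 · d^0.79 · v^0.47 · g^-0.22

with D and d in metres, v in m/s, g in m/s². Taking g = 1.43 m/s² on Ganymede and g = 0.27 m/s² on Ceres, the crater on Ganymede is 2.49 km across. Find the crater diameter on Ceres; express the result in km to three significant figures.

D ≈ 3.59 km

All impactor-dependent factors cancel in the ratio, leaving D_Ceres/D_Ganymede = (g_Ceres/g_Ganymede)^-0.22.
(0.27/1.43)^-0.22 = 0.1888^-0.22 = 1.443
D_Ceres = 1.443 × 2.49 km = 3.59 km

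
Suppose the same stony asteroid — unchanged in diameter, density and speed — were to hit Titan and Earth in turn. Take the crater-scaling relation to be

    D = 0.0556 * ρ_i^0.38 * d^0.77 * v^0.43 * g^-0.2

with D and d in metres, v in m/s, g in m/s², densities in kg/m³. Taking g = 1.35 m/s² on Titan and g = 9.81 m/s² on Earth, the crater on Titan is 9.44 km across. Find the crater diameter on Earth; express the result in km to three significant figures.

D ≈ 6.35 km

All impactor-dependent factors cancel in the ratio, leaving D_Earth/D_Titan = (g_Earth/g_Titan)^-0.2.
(9.81/1.35)^-0.2 = 7.267^-0.2 = 0.6726
D_Earth = 0.6726 × 9.44 km = 6.35 km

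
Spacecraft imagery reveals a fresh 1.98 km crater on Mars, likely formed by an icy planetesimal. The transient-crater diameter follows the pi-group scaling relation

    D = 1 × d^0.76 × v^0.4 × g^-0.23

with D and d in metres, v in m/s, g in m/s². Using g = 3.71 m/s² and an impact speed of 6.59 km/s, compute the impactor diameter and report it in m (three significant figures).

Rearranging for d: d = [D / (1 · 6590^0.4 · 3.71^-0.23)]^(1/0.76).
D = 1980 m.
6590^0.4 = 33.69
3.71^-0.23 = 0.7397
Denominator = 1 × 33.69 × 0.7397 = 24.92
D / 24.92 = 1980 / 24.92 = 79.45
d = 79.45^(1/0.76) = 79.45^1.3158 = 316.3 m

d ≈ 316 m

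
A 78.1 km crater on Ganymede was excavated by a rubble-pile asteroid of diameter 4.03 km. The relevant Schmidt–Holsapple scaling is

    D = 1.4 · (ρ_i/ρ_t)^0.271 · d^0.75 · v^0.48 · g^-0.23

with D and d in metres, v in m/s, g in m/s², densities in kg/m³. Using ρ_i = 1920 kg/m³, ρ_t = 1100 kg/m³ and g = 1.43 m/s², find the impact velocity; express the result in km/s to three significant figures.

v ≈ 15.6 km/s

Rearranging for v: v = [D / (1.4 · (1920/1100)^0.271 · 4030^0.75 · 1.43^-0.23)]^(1/0.48).
D = 78100 m.
(1920/1100)^0.271 = 1.163
4030^0.75 = 505.8
1.43^-0.23 = 0.9210
Denominator = 1.4 × 1.163 × 505.8 × 0.9210 = 758.5
D / 758.5 = 78100 / 758.5 = 103.0
v = 103.0^(1/0.48) = 103.0^2.0833 = 15608 m/s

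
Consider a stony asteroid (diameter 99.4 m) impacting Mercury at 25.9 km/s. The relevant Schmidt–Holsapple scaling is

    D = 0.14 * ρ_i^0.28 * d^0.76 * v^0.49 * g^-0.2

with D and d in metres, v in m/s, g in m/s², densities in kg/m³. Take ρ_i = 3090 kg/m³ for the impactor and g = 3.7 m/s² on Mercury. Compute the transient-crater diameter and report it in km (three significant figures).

D ≈ 4.90 km

In SI units: v = 25900 m/s.
ρ_i^0.28 = 3090^0.28 = 9.488
d^0.76 = 99.4^0.76 = 32.96
v^0.49 = 25900^0.49 = 145.4
g^-0.2 = 3.7^-0.2 = 0.7698
D = 0.14 × 9.488 × 32.96 × 145.4 × 0.7698 = 4900 m
   = 4.900 km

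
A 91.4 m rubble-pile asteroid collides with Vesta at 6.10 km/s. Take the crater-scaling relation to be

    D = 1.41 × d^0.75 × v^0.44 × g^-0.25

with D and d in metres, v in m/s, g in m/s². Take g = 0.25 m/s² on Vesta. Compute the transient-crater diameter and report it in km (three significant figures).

In SI units: v = 6100 m/s.
d^0.75 = 91.4^0.75 = 29.56
v^0.44 = 6100^0.44 = 46.30
g^-0.25 = 0.25^-0.25 = 1.414
D = 1.41 × 29.56 × 46.30 × 1.414 = 2729 m
   = 2.729 km

D ≈ 2.73 km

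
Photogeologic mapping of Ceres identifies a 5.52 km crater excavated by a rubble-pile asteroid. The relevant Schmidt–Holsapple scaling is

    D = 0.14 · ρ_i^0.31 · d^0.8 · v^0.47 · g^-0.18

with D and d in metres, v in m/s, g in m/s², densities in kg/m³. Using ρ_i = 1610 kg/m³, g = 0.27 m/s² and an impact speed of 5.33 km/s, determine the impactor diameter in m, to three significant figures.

Rearranging for d: d = [D / (0.14 · 1610^0.31 · 5330^0.47 · 0.27^-0.18)]^(1/0.8).
D = 5520 m.
1610^0.31 = 9.865
5330^0.47 = 56.44
0.27^-0.18 = 1.266
Denominator = 0.14 × 9.865 × 56.44 × 1.266 = 98.68
D / 98.68 = 5520 / 98.68 = 55.94
d = 55.94^(1/0.8) = 55.94^1.25 = 153.0 m

d ≈ 153 m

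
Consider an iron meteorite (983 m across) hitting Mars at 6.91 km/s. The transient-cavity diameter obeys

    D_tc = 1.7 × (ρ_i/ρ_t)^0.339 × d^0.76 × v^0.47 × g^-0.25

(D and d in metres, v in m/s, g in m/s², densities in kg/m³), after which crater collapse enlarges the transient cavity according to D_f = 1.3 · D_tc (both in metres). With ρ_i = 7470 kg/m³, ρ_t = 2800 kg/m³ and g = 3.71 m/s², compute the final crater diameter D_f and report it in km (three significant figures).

D_f ≈ 26.6 km

v = 6910 m/s.
(ρ_i/ρ_t)^0.339 = (7470/2800)^0.339 = 1.395
d^0.76 = 983^0.76 = 188.1
v^0.47 = 6910^0.47 = 63.76
g^-0.25 = 3.71^-0.25 = 0.7205
D_tc = 1.7 × 1.395 × 188.1 × 63.76 × 0.7205 = 20490 m
D_f = 1.3 × 20490 = 26637 m
     = 26.64 km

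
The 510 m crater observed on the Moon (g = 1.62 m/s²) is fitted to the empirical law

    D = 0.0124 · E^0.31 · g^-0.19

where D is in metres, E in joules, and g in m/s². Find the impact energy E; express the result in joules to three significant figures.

E ≈ 1.03 × 10^15 J

Rearranging: E = [D / (0.0124 · g^-0.19)]^(1/0.31).
g^-0.19 = 1.62^-0.19 = 0.9124
D / (0.0124 × 0.9124) = 510 / (0.01131) = 4.509 × 10^4
E = (4.509 × 10^4)^3.2258 = 1.031 × 10^15 J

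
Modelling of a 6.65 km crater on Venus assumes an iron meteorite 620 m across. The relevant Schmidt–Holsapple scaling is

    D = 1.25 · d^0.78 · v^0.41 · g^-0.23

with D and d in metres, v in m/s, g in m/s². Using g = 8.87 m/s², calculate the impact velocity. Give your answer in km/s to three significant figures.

v ≈ 20.3 km/s

Rearranging for v: v = [D / (1.25 · 620^0.78 · 8.87^-0.23)]^(1/0.41).
D = 6650 m.
620^0.78 = 150.7
8.87^-0.23 = 0.6053
Denominator = 1.25 × 150.7 × 0.6053 = 114.0
D / 114.0 = 6650 / 114.0 = 58.33
v = 58.33^(1/0.41) = 58.33^2.439 = 20277 m/s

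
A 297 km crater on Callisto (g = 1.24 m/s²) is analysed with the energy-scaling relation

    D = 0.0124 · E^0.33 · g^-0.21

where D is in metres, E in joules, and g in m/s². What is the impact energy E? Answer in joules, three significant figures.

Rearranging: E = [D / (0.0124 · g^-0.21)]^(1/0.33).
D = 297000 m.
g^-0.21 = 1.24^-0.21 = 0.9558
D / (0.0124 × 0.9558) = 297000 / (0.01185) = 2.506 × 10^7
E = (2.506 × 10^7)^3.0303 = 2.637 × 10^22 J

E ≈ 2.64 × 10^22 J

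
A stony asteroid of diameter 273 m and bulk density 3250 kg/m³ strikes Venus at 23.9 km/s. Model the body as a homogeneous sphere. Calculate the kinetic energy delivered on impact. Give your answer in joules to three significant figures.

E ≈ 9.89 × 10^18 J

v = 23900 m/s.
Mass m = (π/6) ρ d³ = (π/6) × 3250 × (273)³ = 3.462 × 10^10 kg
E = ½ m v² = 0.5 × 3.462 × 10^10 × (23900)² = 9.888 × 10^18 J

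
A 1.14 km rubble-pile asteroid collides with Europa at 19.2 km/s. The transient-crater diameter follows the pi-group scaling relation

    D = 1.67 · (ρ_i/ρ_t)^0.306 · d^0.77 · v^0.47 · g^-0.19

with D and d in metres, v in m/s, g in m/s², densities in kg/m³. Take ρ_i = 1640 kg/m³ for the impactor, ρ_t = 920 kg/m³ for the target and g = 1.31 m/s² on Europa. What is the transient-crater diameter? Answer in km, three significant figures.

In SI units: d = 1140 m, v = 19200 m/s.
(ρ_i/ρ_t)^0.306 = (1640/920)^0.306 = 1.194
d^0.77 = 1140^0.77 = 225.8
v^0.47 = 19200^0.47 = 103.1
g^-0.19 = 1.31^-0.19 = 0.9500
D = 1.67 × 1.194 × 225.8 × 103.1 × 0.9500 = 44099 m
   = 44.10 km

D ≈ 44.1 km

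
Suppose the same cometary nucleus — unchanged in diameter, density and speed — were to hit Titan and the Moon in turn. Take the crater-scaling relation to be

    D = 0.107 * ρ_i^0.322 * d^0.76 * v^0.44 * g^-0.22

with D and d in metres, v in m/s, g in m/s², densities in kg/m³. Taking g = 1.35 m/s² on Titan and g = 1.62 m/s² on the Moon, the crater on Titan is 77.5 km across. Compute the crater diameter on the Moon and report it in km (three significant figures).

D ≈ 74.5 km

All impactor-dependent factors cancel in the ratio, leaving D_Moon/D_Titan = (g_Moon/g_Titan)^-0.22.
(1.62/1.35)^-0.22 = 1.200^-0.22 = 0.9607
D_Moon = 0.9607 × 77.5 km = 74.5 km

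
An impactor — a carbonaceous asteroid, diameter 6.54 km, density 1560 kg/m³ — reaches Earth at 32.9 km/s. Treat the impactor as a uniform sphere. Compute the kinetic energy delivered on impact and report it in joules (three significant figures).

d = 6540 m; v = 32900 m/s.
Mass m = (π/6) ρ d³ = (π/6) × 1560 × (6540)³ = 2.285 × 10^14 kg
E = ½ m v² = 0.5 × 2.285 × 10^14 × (32900)² = 1.237 × 10^23 J

E ≈ 1.24 × 10^23 J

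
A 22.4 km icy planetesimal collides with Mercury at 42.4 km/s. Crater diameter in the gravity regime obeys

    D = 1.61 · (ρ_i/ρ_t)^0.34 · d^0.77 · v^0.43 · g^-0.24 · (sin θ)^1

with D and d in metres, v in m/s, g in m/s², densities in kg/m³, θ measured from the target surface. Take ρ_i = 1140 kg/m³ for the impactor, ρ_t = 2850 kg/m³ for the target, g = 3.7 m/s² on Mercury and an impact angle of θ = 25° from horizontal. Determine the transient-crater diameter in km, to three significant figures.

D ≈ 79.5 km

In SI units: d = 22400 m, v = 42400 m/s.
(ρ_i/ρ_t)^0.34 = (1140/2850)^0.34 = 0.7323
d^0.77 = 22400^0.77 = 2237
v^0.43 = 42400^0.43 = 97.67
g^-0.24 = 3.7^-0.24 = 0.7305
(sin 25°)^1 = 0.4226^1 = 0.4226
D = 1.61 × 0.7323 × 2237 × 97.67 × 0.7305 × 0.4226 = 79523 m
   = 79.52 km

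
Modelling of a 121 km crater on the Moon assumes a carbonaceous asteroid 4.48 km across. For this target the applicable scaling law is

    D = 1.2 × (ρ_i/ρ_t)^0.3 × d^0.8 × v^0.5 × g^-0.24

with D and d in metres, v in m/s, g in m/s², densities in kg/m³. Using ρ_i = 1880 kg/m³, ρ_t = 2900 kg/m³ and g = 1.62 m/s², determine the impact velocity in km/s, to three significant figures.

Rearranging for v: v = [D / (1.2 · (1880/2900)^0.3 · 4480^0.8 · 1.62^-0.24)]^(1/0.5).
D = 121000 m.
(1880/2900)^0.3 = 0.8781
4480^0.8 = 833.7
1.62^-0.24 = 0.8907
Denominator = 1.2 × 0.8781 × 833.7 × 0.8907 = 782.5
D / 782.5 = 121000 / 782.5 = 154.6
v = 154.6^(1/0.5) = 154.6^2 = 23901 m/s

v ≈ 23.9 km/s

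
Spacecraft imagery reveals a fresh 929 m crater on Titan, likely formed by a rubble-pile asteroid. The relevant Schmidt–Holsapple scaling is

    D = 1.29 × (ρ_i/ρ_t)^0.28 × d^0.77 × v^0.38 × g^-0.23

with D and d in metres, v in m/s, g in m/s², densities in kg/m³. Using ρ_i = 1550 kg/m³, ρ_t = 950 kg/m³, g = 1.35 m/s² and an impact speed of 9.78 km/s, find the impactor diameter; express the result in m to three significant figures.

Rearranging for d: d = [D / (1.29 · (1550/950)^0.28 · 9780^0.38 · 1.35^-0.23)]^(1/0.77).
(1550/950)^0.28 = 1.147
9780^0.38 = 32.83
1.35^-0.23 = 0.9333
Denominator = 1.29 × 1.147 × 32.83 × 0.9333 = 45.34
D / 45.34 = 929 / 45.34 = 20.49
d = 20.49^(1/0.77) = 20.49^1.2987 = 50.50 m

d ≈ 50.5 m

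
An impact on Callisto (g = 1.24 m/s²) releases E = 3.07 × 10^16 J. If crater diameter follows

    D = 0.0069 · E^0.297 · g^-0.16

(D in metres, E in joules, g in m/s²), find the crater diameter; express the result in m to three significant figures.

E^0.297 = (3.07 × 10^16)^0.297 = 7.883 × 10^4
g^-0.16 = 1.24^-0.16 = 0.9662
D = 0.0069 × 7.883 × 10^4 × 0.9662 = 525.5 m

D ≈ 526 m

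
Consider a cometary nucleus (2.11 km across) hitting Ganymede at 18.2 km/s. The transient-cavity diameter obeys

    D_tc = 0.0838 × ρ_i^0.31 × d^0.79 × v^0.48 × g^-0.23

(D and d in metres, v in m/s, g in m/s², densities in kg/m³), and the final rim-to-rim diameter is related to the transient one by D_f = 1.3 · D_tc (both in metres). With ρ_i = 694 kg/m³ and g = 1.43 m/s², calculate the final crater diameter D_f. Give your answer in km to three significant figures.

D_f ≈ 35.8 km

In SI: d = 2110 m, v = 18200 m/s.
ρ_i^0.31 = 694^0.31 = 7.600
d^0.79 = 2110^0.79 = 422.8
v^0.48 = 18200^0.48 = 110.9
g^-0.23 = 1.43^-0.23 = 0.9210
D_tc = 0.0838 × 7.600 × 422.8 × 110.9 × 0.9210 = 27500 m
D_f = 1.3 × 27500 = 35750 m
     = 35.75 km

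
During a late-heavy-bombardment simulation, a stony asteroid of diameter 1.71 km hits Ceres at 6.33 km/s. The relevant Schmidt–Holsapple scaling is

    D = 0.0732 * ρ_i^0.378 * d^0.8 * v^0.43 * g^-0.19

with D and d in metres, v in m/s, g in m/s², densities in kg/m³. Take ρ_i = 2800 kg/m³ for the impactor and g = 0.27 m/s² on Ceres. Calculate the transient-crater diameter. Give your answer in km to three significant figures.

In SI units: d = 1710 m, v = 6330 m/s.
ρ_i^0.378 = 2800^0.378 = 20.09
d^0.8 = 1710^0.8 = 385.8
v^0.43 = 6330^0.43 = 43.11
g^-0.19 = 0.27^-0.19 = 1.282
D = 0.0732 × 20.09 × 385.8 × 43.11 × 1.282 = 31356 m
   = 31.36 km

D ≈ 31.4 km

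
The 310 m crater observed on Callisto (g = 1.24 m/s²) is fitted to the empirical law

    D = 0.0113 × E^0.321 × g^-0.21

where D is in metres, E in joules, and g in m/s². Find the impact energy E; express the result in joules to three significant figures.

Rearranging: E = [D / (0.0113 · g^-0.21)]^(1/0.321).
g^-0.21 = 1.24^-0.21 = 0.9558
D / (0.0113 × 0.9558) = 310 / (0.01080) = 2.870 × 10^4
E = (2.870 × 10^4)^3.1153 = 7.720 × 10^13 J

E ≈ 7.72 × 10^13 J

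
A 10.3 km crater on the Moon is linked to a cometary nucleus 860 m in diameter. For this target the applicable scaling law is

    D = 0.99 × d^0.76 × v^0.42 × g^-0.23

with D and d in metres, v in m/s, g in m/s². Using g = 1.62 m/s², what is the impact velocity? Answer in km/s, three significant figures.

v ≈ 23.4 km/s

Rearranging for v: v = [D / (0.99 · 860^0.76 · 1.62^-0.23)]^(1/0.42).
D = 10300 m.
860^0.76 = 169.9
1.62^-0.23 = 0.8950
Denominator = 0.99 × 169.9 × 0.8950 = 150.5
D / 150.5 = 10300 / 150.5 = 68.44
v = 68.44^(1/0.42) = 68.44^2.381 = 23435 m/s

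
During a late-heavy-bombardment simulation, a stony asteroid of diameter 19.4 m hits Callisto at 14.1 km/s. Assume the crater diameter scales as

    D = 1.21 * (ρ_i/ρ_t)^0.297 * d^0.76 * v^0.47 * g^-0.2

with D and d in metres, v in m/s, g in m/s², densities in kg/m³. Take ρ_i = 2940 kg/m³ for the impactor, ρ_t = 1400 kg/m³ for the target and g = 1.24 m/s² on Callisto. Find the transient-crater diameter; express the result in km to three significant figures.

In SI units: v = 14100 m/s.
(ρ_i/ρ_t)^0.297 = (2940/1400)^0.297 = 1.247
d^0.76 = 19.4^0.76 = 9.522
v^0.47 = 14100^0.47 = 89.15
g^-0.2 = 1.24^-0.2 = 0.9579
D = 1.21 × 1.247 × 9.522 × 89.15 × 0.9579 = 1227 m
   = 1.227 km

D ≈ 1.23 km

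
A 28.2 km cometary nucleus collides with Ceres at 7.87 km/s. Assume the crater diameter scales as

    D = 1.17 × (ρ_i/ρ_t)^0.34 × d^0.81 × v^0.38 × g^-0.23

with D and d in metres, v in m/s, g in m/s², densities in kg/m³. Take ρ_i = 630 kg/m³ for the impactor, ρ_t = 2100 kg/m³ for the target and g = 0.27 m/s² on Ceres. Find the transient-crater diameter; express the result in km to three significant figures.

D ≈ 128 km

In SI units: d = 28200 m, v = 7870 m/s.
(ρ_i/ρ_t)^0.34 = (630/2100)^0.34 = 0.6641
d^0.81 = 28200^0.81 = 4024
v^0.38 = 7870^0.38 = 30.23
g^-0.23 = 0.27^-0.23 = 1.351
D = 1.17 × 0.6641 × 4024 × 30.23 × 1.351 = 1.277 × 10^5 m
   = 127.7 km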